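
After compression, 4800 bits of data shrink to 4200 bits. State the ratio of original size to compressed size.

Compression ratio = Original / Compressed
= 4800 / 4200 = 1.14:1


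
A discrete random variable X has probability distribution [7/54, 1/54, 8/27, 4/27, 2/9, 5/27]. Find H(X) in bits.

H(X) = -Σ p(x) log₂ p(x)
  -7/54 × log₂(7/54) = 0.3821
  -1/54 × log₂(1/54) = 0.1066
  -8/27 × log₂(8/27) = 0.5200
  -4/27 × log₂(4/27) = 0.4081
  -2/9 × log₂(2/9) = 0.4822
  -5/27 × log₂(5/27) = 0.4505
H(X) = 2.3495 bits


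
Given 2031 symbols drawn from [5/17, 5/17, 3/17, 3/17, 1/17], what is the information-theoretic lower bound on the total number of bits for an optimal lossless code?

Entropy H = 2.1622 bits/symbol
Minimum bits = H × n = 2.1622 × 2031
= 4391.48 bits


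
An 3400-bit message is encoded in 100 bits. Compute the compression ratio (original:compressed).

Compression ratio = Original / Compressed
= 3400 / 100 = 34.00:1


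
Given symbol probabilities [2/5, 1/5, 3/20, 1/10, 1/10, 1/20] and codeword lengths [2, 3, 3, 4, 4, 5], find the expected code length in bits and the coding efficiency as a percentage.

Average length L = Σ p_i × l_i = 2.9000 bits
Entropy H = 2.2842 bits
Efficiency η = H/L × 100% = 78.76%


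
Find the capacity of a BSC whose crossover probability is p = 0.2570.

For BSC with error probability p:
C = 1 - H(p) where H(p) is binary entropy
H(0.2570) = -0.2570 × log₂(0.2570) - 0.7430 × log₂(0.7430)
H(p) = 0.8222
C = 1 - 0.8222 = 0.1778 bits/use


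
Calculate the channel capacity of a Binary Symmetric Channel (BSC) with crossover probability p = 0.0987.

For BSC with error probability p:
C = 1 - H(p) where H(p) is binary entropy
H(0.0987) = -0.0987 × log₂(0.0987) - 0.9013 × log₂(0.9013)
H(p) = 0.4649
C = 1 - 0.4649 = 0.5351 bits/use


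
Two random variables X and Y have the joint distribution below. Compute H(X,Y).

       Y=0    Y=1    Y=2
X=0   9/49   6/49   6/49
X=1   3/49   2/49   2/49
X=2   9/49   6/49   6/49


H(X,Y) = -Σ p(x,y) log₂ p(x,y)
  p(0,0)=9/49: -0.1837 × log₂(0.1837) = 0.4490
  p(0,1)=6/49: -0.1224 × log₂(0.1224) = 0.3710
  p(0,2)=6/49: -0.1224 × log₂(0.1224) = 0.3710
  p(1,0)=3/49: -0.0612 × log₂(0.0612) = 0.2467
  p(1,1)=2/49: -0.0408 × log₂(0.0408) = 0.1884
  p(1,2)=2/49: -0.0408 × log₂(0.0408) = 0.1884
  p(2,0)=9/49: -0.1837 × log₂(0.1837) = 0.4490
  p(2,1)=6/49: -0.1224 × log₂(0.1224) = 0.3710
  p(2,2)=6/49: -0.1224 × log₂(0.1224) = 0.3710
H(X,Y) = 3.0055 bits


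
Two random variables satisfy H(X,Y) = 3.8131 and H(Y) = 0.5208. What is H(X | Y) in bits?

Chain rule: H(X,Y) = H(X|Y) + H(Y)
H(X|Y) = H(X,Y) - H(Y) = 3.8131 - 0.5208 = 3.2923 bits


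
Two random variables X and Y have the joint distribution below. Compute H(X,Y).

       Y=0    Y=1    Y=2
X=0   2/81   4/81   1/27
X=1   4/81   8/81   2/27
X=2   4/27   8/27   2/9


H(X,Y) = -Σ p(x,y) log₂ p(x,y)
  p(0,0)=2/81: -0.0247 × log₂(0.0247) = 0.1318
  p(0,1)=4/81: -0.0494 × log₂(0.0494) = 0.2143
  p(0,2)=1/27: -0.0370 × log₂(0.0370) = 0.1761
  p(1,0)=4/81: -0.0494 × log₂(0.0494) = 0.2143
  p(1,1)=8/81: -0.0988 × log₂(0.0988) = 0.3299
  p(1,2)=2/27: -0.0741 × log₂(0.0741) = 0.2781
  p(2,0)=4/27: -0.1481 × log₂(0.1481) = 0.4081
  p(2,1)=8/27: -0.2963 × log₂(0.2963) = 0.5200
  p(2,2)=2/9: -0.2222 × log₂(0.2222) = 0.4822
H(X,Y) = 2.7549 bits


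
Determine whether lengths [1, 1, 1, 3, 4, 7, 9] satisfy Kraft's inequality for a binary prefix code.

Kraft inequality: Σ 2^(-l_i) ≤ 1 for prefix-free code
Calculating: 2^(-1) + 2^(-1) + 2^(-1) + 2^(-3) + 2^(-4) + 2^(-7) + 2^(-9)
= 0.5 + 0.5 + 0.5 + 0.125 + 0.0625 + 0.0078125 + 0.001953125
= 1.6973
Since 1.6973 > 1, prefix-free code does not exist


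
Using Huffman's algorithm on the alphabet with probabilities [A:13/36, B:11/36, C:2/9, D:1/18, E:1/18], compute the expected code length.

Huffman tree construction:
Combine smallest probabilities repeatedly
Resulting codes:
  A: 0 (length 1)
  B: 10 (length 2)
  C: 111 (length 3)
  D: 1100 (length 4)
  E: 1101 (length 4)
Average length = Σ p(s) × length(s) = 2.0833 bits


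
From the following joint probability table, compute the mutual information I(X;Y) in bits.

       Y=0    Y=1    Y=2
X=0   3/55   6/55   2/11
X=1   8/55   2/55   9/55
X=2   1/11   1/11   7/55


H(X) = 1.5830, H(Y) = 1.5210, H(X,Y) = 3.0380
I(X;Y) = H(X) + H(Y) - H(X,Y) = 0.0661 bits


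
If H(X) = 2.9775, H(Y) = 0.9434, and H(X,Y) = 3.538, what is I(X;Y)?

I(X;Y) = H(X) + H(Y) - H(X,Y)
I(X;Y) = 2.9775 + 0.9434 - 3.538 = 0.3829 bits


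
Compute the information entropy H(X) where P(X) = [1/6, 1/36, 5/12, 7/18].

H(X) = -Σ p(x) log₂ p(x)
  -1/6 × log₂(1/6) = 0.4308
  -1/36 × log₂(1/36) = 0.1436
  -5/12 × log₂(5/12) = 0.5263
  -7/18 × log₂(7/18) = 0.5299
H(X) = 1.6306 bits


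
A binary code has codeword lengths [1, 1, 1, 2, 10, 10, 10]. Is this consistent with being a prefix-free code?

Kraft inequality: Σ 2^(-l_i) ≤ 1 for prefix-free code
Calculating: 2^(-1) + 2^(-1) + 2^(-1) + 2^(-2) + 2^(-10) + 2^(-10) + 2^(-10)
= 0.5 + 0.5 + 0.5 + 0.25 + 0.0009765625 + 0.0009765625 + 0.0009765625
= 1.7529
Since 1.7529 > 1, prefix-free code does not exist


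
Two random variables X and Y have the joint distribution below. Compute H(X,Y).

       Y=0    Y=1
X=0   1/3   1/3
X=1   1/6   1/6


H(X,Y) = -Σ p(x,y) log₂ p(x,y)
  p(0,0)=1/3: -0.3333 × log₂(0.3333) = 0.5283
  p(0,1)=1/3: -0.3333 × log₂(0.3333) = 0.5283
  p(1,0)=1/6: -0.1667 × log₂(0.1667) = 0.4308
  p(1,1)=1/6: -0.1667 × log₂(0.1667) = 0.4308
H(X,Y) = 1.9183 bits


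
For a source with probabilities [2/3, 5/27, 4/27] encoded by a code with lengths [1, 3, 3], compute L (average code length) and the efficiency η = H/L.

Average length L = Σ p_i × l_i = 1.6667 bits
Entropy H = 1.2487 bits
Efficiency η = H/L × 100% = 74.92%


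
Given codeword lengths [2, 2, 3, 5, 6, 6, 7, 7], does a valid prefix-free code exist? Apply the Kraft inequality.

Kraft inequality: Σ 2^(-l_i) ≤ 1 for prefix-free code
Calculating: 2^(-2) + 2^(-2) + 2^(-3) + 2^(-5) + 2^(-6) + 2^(-6) + 2^(-7) + 2^(-7)
= 0.25 + 0.25 + 0.125 + 0.03125 + 0.015625 + 0.015625 + 0.0078125 + 0.0078125
= 0.7031
Since 0.7031 ≤ 1, prefix-free code exists


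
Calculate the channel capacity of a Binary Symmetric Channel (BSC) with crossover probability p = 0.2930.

For BSC with error probability p:
C = 1 - H(p) where H(p) is binary entropy
H(0.2930) = -0.2930 × log₂(0.2930) - 0.7070 × log₂(0.7070)
H(p) = 0.8726
C = 1 - 0.8726 = 0.1274 bits/use


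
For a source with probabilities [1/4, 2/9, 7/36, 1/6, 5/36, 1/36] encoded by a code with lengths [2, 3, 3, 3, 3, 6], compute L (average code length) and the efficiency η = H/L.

Average length L = Σ p_i × l_i = 2.8333 bits
Entropy H = 2.4116 bits
Efficiency η = H/L × 100% = 85.11%


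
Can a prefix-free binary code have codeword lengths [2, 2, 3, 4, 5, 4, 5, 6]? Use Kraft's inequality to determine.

Kraft inequality: Σ 2^(-l_i) ≤ 1 for prefix-free code
Calculating: 2^(-2) + 2^(-2) + 2^(-3) + 2^(-4) + 2^(-5) + 2^(-4) + 2^(-5) + 2^(-6)
= 0.25 + 0.25 + 0.125 + 0.0625 + 0.03125 + 0.0625 + 0.03125 + 0.015625
= 0.8281
Since 0.8281 ≤ 1, prefix-free code exists


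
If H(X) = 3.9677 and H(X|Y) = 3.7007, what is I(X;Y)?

I(X;Y) = H(X) - H(X|Y)
I(X;Y) = 3.9677 - 3.7007 = 0.267 bits


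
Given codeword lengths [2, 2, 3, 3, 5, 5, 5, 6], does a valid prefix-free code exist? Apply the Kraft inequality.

Kraft inequality: Σ 2^(-l_i) ≤ 1 for prefix-free code
Calculating: 2^(-2) + 2^(-2) + 2^(-3) + 2^(-3) + 2^(-5) + 2^(-5) + 2^(-5) + 2^(-6)
= 0.25 + 0.25 + 0.125 + 0.125 + 0.03125 + 0.03125 + 0.03125 + 0.015625
= 0.8594
Since 0.8594 ≤ 1, prefix-free code exists


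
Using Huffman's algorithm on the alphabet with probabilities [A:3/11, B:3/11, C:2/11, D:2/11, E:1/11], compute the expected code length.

Huffman tree construction:
Combine smallest probabilities repeatedly
Resulting codes:
  A: 01 (length 2)
  B: 10 (length 2)
  C: 111 (length 3)
  D: 00 (length 2)
  E: 110 (length 3)
Average length = Σ p(s) × length(s) = 2.2727 bits


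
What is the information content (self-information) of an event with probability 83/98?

Information content I(x) = -log₂(p(x))
I = -log₂(83/98) = -log₂(0.8469)
I = 0.2397 bits


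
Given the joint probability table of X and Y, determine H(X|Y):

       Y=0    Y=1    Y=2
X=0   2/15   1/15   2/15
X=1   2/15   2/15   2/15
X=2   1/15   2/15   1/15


H(X|Y) = Σ_y p(y) H(X|Y=y)
  p(Y=0) = 1/3, H(X|Y=0) = 1.5219
  p(Y=1) = 1/3, H(X|Y=1) = 1.5219
  p(Y=2) = 1/3, H(X|Y=2) = 1.5219
H(X|Y) = 0.3333×1.5219 + 0.3333×1.5219 + 0.3333×1.5219 = 1.5219 bits


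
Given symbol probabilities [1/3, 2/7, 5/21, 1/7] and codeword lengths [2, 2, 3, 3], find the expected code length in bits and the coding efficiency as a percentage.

Average length L = Σ p_i × l_i = 2.3810 bits
Entropy H = 1.9387 bits
Efficiency η = H/L × 100% = 81.43%


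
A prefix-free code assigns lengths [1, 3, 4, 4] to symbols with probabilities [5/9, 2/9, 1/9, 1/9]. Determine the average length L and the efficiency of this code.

Average length L = Σ p_i × l_i = 2.1111 bits
Entropy H = 1.6577 bits
Efficiency η = H/L × 100% = 78.52%


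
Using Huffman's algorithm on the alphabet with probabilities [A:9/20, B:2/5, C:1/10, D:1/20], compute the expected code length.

Huffman tree construction:
Combine smallest probabilities repeatedly
Resulting codes:
  A: 0 (length 1)
  B: 11 (length 2)
  C: 101 (length 3)
  D: 100 (length 3)
Average length = Σ p(s) × length(s) = 1.7000 bits


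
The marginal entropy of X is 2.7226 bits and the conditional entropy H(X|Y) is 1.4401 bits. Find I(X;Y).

I(X;Y) = H(X) - H(X|Y)
I(X;Y) = 2.7226 - 1.4401 = 1.2825 bits


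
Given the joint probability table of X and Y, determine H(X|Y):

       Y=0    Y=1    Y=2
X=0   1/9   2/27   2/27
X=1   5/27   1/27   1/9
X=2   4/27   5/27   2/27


H(X|Y) = Σ_y p(y) H(X|Y=y)
  p(Y=0) = 4/9, H(X|Y=0) = 1.5546
  p(Y=1) = 8/27, H(X|Y=1) = 1.2988
  p(Y=2) = 7/27, H(X|Y=2) = 1.5567
H(X|Y) = 0.4444×1.5546 + 0.2963×1.2988 + 0.2593×1.5567 = 1.4793 bits


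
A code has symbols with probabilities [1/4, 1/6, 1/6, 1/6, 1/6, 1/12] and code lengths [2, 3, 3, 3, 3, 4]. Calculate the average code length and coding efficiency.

Average length L = Σ p_i × l_i = 2.8333 bits
Entropy H = 2.5221 bits
Efficiency η = H/L × 100% = 89.01%


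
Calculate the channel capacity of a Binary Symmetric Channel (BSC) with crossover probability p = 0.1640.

For BSC with error probability p:
C = 1 - H(p) where H(p) is binary entropy
H(0.1640) = -0.1640 × log₂(0.1640) - 0.8360 × log₂(0.8360)
H(p) = 0.6438
C = 1 - 0.6438 = 0.3562 bits/use


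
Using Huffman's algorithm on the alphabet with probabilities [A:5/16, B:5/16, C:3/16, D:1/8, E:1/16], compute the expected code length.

Huffman tree construction:
Combine smallest probabilities repeatedly
Resulting codes:
  A: 10 (length 2)
  B: 11 (length 2)
  C: 00 (length 2)
  D: 011 (length 3)
  E: 010 (length 3)
Average length = Σ p(s) × length(s) = 2.1875 bits


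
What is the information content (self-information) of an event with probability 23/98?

Information content I(x) = -log₂(p(x))
I = -log₂(23/98) = -log₂(0.2347)
I = 2.0911 bits


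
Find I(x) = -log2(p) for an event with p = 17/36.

Information content I(x) = -log₂(p(x))
I = -log₂(17/36) = -log₂(0.4722)
I = 1.0825 bits


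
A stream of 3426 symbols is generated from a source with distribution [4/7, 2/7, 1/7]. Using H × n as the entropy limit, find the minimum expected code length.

Entropy H = 1.3788 bits/symbol
Minimum bits = H × n = 1.3788 × 3426
= 4723.71 bits


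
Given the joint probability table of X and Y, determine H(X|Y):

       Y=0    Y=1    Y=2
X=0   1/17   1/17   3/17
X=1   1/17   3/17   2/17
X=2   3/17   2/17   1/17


H(X|Y) = Σ_y p(y) H(X|Y=y)
  p(Y=0) = 5/17, H(X|Y=0) = 1.3710
  p(Y=1) = 6/17, H(X|Y=1) = 1.4591
  p(Y=2) = 6/17, H(X|Y=2) = 1.4591
H(X|Y) = 0.2941×1.3710 + 0.3529×1.4591 + 0.3529×1.4591 = 1.4332 bits


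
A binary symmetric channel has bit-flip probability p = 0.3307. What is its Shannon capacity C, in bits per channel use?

For BSC with error probability p:
C = 1 - H(p) where H(p) is binary entropy
H(0.3307) = -0.3307 × log₂(0.3307) - 0.6693 × log₂(0.6693)
H(p) = 0.9156
C = 1 - 0.9156 = 0.0844 bits/use


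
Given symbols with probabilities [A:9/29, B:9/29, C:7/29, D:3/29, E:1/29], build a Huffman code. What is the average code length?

Huffman tree construction:
Combine smallest probabilities repeatedly
Resulting codes:
  A: 10 (length 2)
  B: 11 (length 2)
  C: 01 (length 2)
  D: 001 (length 3)
  E: 000 (length 3)
Average length = Σ p(s) × length(s) = 2.1379 bits


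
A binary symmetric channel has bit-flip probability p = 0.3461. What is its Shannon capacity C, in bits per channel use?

For BSC with error probability p:
C = 1 - H(p) where H(p) is binary entropy
H(0.3461) = -0.3461 × log₂(0.3461) - 0.6539 × log₂(0.6539)
H(p) = 0.9305
C = 1 - 0.9305 = 0.0695 bits/use


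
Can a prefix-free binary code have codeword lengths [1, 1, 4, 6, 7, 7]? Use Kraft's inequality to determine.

Kraft inequality: Σ 2^(-l_i) ≤ 1 for prefix-free code
Calculating: 2^(-1) + 2^(-1) + 2^(-4) + 2^(-6) + 2^(-7) + 2^(-7)
= 0.5 + 0.5 + 0.0625 + 0.015625 + 0.0078125 + 0.0078125
= 1.0938
Since 1.0938 > 1, prefix-free code does not exist


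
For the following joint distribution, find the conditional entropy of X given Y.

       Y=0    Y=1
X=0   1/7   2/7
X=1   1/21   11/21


H(X|Y) = Σ_y p(y) H(X|Y=y)
  p(Y=0) = 4/21, H(X|Y=0) = 0.8113
  p(Y=1) = 17/21, H(X|Y=1) = 0.9367
H(X|Y) = 0.1905×0.8113 + 0.8095×0.9367 = 0.9128 bits


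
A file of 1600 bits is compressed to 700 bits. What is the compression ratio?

Compression ratio = Original / Compressed
= 1600 / 700 = 2.29:1


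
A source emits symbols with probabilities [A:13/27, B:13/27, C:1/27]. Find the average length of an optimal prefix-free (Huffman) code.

Huffman tree construction:
Combine smallest probabilities repeatedly
Resulting codes:
  A: 11 (length 2)
  B: 0 (length 1)
  C: 10 (length 2)
Average length = Σ p(s) × length(s) = 1.5185 bits


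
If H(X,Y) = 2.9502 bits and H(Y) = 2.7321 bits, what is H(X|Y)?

Chain rule: H(X,Y) = H(X|Y) + H(Y)
H(X|Y) = H(X,Y) - H(Y) = 2.9502 - 2.7321 = 0.2181 bits


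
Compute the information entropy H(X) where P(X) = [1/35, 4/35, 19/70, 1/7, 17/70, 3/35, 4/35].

H(X) = -Σ p(x) log₂ p(x)
  -1/35 × log₂(1/35) = 0.1466
  -4/35 × log₂(4/35) = 0.3576
  -19/70 × log₂(19/70) = 0.5107
  -1/7 × log₂(1/7) = 0.4011
  -17/70 × log₂(17/70) = 0.4959
  -3/35 × log₂(3/35) = 0.3038
  -4/35 × log₂(4/35) = 0.3576
H(X) = 2.5732 bits


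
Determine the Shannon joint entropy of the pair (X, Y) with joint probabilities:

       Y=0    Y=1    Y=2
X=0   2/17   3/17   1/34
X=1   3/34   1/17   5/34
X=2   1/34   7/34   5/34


H(X,Y) = -Σ p(x,y) log₂ p(x,y)
  p(0,0)=2/17: -0.1176 × log₂(0.1176) = 0.3632
  p(0,1)=3/17: -0.1765 × log₂(0.1765) = 0.4416
  p(0,2)=1/34: -0.0294 × log₂(0.0294) = 0.1496
  p(1,0)=3/34: -0.0882 × log₂(0.0882) = 0.3090
  p(1,1)=1/17: -0.0588 × log₂(0.0588) = 0.2404
  p(1,2)=5/34: -0.1471 × log₂(0.1471) = 0.4067
  p(2,0)=1/34: -0.0294 × log₂(0.0294) = 0.1496
  p(2,1)=7/34: -0.2059 × log₂(0.2059) = 0.4694
  p(2,2)=5/34: -0.1471 × log₂(0.1471) = 0.4067
H(X,Y) = 2.9364 bits


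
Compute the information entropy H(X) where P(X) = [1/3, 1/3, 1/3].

H(X) = -Σ p(x) log₂ p(x)
  -1/3 × log₂(1/3) = 0.5283
  -1/3 × log₂(1/3) = 0.5283
  -1/3 × log₂(1/3) = 0.5283
H(X) = 1.5850 bits


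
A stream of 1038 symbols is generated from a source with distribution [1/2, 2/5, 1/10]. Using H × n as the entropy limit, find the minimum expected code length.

Entropy H = 1.3610 bits/symbol
Minimum bits = H × n = 1.3610 × 1038
= 1412.68 bits


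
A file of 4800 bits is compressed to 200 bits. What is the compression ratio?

Compression ratio = Original / Compressed
= 4800 / 200 = 24.00:1


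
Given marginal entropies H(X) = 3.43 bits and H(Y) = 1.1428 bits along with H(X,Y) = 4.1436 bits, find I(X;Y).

I(X;Y) = H(X) + H(Y) - H(X,Y)
I(X;Y) = 3.43 + 1.1428 - 4.1436 = 0.4292 bits


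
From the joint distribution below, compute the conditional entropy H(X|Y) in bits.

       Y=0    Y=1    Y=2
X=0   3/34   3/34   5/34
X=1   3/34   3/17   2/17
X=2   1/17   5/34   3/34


H(X|Y) = Σ_y p(y) H(X|Y=y)
  p(Y=0) = 4/17, H(X|Y=0) = 1.5613
  p(Y=1) = 7/17, H(X|Y=1) = 1.5306
  p(Y=2) = 6/17, H(X|Y=2) = 1.5546
H(X|Y) = 0.2353×1.5613 + 0.4118×1.5306 + 0.3529×1.5546 = 1.5463 bits


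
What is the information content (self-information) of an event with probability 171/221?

Information content I(x) = -log₂(p(x))
I = -log₂(171/221) = -log₂(0.7738)
I = 0.3701 bits


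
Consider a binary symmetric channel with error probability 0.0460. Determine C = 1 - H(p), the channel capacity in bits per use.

For BSC with error probability p:
C = 1 - H(p) where H(p) is binary entropy
H(0.0460) = -0.0460 × log₂(0.0460) - 0.9540 × log₂(0.9540)
H(p) = 0.2692
C = 1 - 0.2692 = 0.7308 bits/use


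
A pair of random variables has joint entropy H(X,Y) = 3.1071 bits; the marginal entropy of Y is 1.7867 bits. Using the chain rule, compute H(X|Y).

Chain rule: H(X,Y) = H(X|Y) + H(Y)
H(X|Y) = H(X,Y) - H(Y) = 3.1071 - 1.7867 = 1.3204 bits


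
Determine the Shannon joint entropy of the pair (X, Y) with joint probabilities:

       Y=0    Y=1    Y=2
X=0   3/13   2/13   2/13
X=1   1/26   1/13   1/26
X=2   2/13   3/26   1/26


H(X,Y) = -Σ p(x,y) log₂ p(x,y)
  p(0,0)=3/13: -0.2308 × log₂(0.2308) = 0.4882
  p(0,1)=2/13: -0.1538 × log₂(0.1538) = 0.4155
  p(0,2)=2/13: -0.1538 × log₂(0.1538) = 0.4155
  p(1,0)=1/26: -0.0385 × log₂(0.0385) = 0.1808
  p(1,1)=1/13: -0.0769 × log₂(0.0769) = 0.2846
  p(1,2)=1/26: -0.0385 × log₂(0.0385) = 0.1808
  p(2,0)=2/13: -0.1538 × log₂(0.1538) = 0.4155
  p(2,1)=3/26: -0.1154 × log₂(0.1154) = 0.3595
  p(2,2)=1/26: -0.0385 × log₂(0.0385) = 0.1808
H(X,Y) = 2.9210 bits


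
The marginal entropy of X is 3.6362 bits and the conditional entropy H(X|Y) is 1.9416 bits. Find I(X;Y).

I(X;Y) = H(X) - H(X|Y)
I(X;Y) = 3.6362 - 1.9416 = 1.6946 bits


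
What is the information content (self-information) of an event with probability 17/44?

Information content I(x) = -log₂(p(x))
I = -log₂(17/44) = -log₂(0.3864)
I = 1.3720 bits


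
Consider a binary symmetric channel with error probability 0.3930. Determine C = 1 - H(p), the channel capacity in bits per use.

For BSC with error probability p:
C = 1 - H(p) where H(p) is binary entropy
H(0.3930) = -0.3930 × log₂(0.3930) - 0.6070 × log₂(0.6070)
H(p) = 0.9667
C = 1 - 0.9667 = 0.0333 bits/use


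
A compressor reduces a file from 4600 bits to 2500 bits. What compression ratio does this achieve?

Compression ratio = Original / Compressed
= 4600 / 2500 = 1.84:1


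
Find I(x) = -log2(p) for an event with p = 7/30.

Information content I(x) = -log₂(p(x))
I = -log₂(7/30) = -log₂(0.2333)
I = 2.0995 bits


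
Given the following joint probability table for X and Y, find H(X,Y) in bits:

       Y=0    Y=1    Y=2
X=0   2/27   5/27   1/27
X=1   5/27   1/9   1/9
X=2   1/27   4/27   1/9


H(X,Y) = -Σ p(x,y) log₂ p(x,y)
  p(0,0)=2/27: -0.0741 × log₂(0.0741) = 0.2781
  p(0,1)=5/27: -0.1852 × log₂(0.1852) = 0.4505
  p(0,2)=1/27: -0.0370 × log₂(0.0370) = 0.1761
  p(1,0)=5/27: -0.1852 × log₂(0.1852) = 0.4505
  p(1,1)=1/9: -0.1111 × log₂(0.1111) = 0.3522
  p(1,2)=1/9: -0.1111 × log₂(0.1111) = 0.3522
  p(2,0)=1/27: -0.0370 × log₂(0.0370) = 0.1761
  p(2,1)=4/27: -0.1481 × log₂(0.1481) = 0.4081
  p(2,2)=1/9: -0.1111 × log₂(0.1111) = 0.3522
H(X,Y) = 2.9962 bits


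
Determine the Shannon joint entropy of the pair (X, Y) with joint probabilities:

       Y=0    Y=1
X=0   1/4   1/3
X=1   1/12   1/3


H(X,Y) = -Σ p(x,y) log₂ p(x,y)
  p(0,0)=1/4: -0.2500 × log₂(0.2500) = 0.5000
  p(0,1)=1/3: -0.3333 × log₂(0.3333) = 0.5283
  p(1,0)=1/12: -0.0833 × log₂(0.0833) = 0.2987
  p(1,1)=1/3: -0.3333 × log₂(0.3333) = 0.5283
H(X,Y) = 1.8554 bits


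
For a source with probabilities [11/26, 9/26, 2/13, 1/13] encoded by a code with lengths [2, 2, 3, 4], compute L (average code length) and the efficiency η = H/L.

Average length L = Σ p_i × l_i = 2.3077 bits
Entropy H = 1.7549 bits
Efficiency η = H/L × 100% = 76.05%


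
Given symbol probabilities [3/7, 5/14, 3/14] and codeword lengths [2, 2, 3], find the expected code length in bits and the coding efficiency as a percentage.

Average length L = Σ p_i × l_i = 2.2143 bits
Entropy H = 1.5306 bits
Efficiency η = H/L × 100% = 69.12%


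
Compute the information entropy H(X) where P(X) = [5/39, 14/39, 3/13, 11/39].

H(X) = -Σ p(x) log₂ p(x)
  -5/39 × log₂(5/39) = 0.3799
  -14/39 × log₂(14/39) = 0.5306
  -3/13 × log₂(3/13) = 0.4882
  -11/39 × log₂(11/39) = 0.5150
H(X) = 1.9137 bits


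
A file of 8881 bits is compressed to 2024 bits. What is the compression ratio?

Compression ratio = Original / Compressed
= 8881 / 2024 = 4.39:1


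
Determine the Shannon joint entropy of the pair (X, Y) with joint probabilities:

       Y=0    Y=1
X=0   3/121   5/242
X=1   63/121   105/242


H(X,Y) = -Σ p(x,y) log₂ p(x,y)
  p(0,0)=3/121: -0.0248 × log₂(0.0248) = 0.1322
  p(0,1)=5/242: -0.0207 × log₂(0.0207) = 0.1156
  p(1,0)=63/121: -0.5207 × log₂(0.5207) = 0.4902
  p(1,1)=105/242: -0.4339 × log₂(0.4339) = 0.5227
H(X,Y) = 1.2608 bits


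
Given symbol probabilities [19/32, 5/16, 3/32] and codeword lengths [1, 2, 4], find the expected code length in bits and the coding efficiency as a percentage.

Average length L = Σ p_i × l_i = 1.5938 bits
Entropy H = 1.2911 bits
Efficiency η = H/L × 100% = 81.01%


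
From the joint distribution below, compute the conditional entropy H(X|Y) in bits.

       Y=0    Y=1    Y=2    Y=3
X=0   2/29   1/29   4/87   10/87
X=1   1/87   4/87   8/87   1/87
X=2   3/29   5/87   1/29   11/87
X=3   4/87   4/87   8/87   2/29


H(X|Y) = Σ_y p(y) H(X|Y=y)
  p(Y=0) = 20/87, H(X|Y=0) = 1.7200
  p(Y=1) = 16/87, H(X|Y=1) = 1.9772
  p(Y=2) = 23/87, H(X|Y=2) = 1.8820
  p(Y=3) = 28/87, H(X|Y=3) = 1.7080
H(X|Y) = 0.2299×1.7200 + 0.1839×1.9772 + 0.2644×1.8820 + 0.3218×1.7080 = 1.8063 bits


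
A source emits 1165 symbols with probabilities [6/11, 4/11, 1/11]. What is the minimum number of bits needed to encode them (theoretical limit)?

Entropy H = 1.3222 bits/symbol
Minimum bits = H × n = 1.3222 × 1165
= 1540.34 bits


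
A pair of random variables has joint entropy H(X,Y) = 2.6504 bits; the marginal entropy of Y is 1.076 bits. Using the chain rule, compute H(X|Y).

Chain rule: H(X,Y) = H(X|Y) + H(Y)
H(X|Y) = H(X,Y) - H(Y) = 2.6504 - 1.076 = 1.5744 bits


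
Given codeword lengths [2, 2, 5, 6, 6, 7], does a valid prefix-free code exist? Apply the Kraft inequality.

Kraft inequality: Σ 2^(-l_i) ≤ 1 for prefix-free code
Calculating: 2^(-2) + 2^(-2) + 2^(-5) + 2^(-6) + 2^(-6) + 2^(-7)
= 0.25 + 0.25 + 0.03125 + 0.015625 + 0.015625 + 0.0078125
= 0.5703
Since 0.5703 ≤ 1, prefix-free code exists


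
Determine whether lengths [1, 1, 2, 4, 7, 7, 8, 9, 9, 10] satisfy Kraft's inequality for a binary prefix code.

Kraft inequality: Σ 2^(-l_i) ≤ 1 for prefix-free code
Calculating: 2^(-1) + 2^(-1) + 2^(-2) + 2^(-4) + 2^(-7) + 2^(-7) + 2^(-8) + 2^(-9) + 2^(-9) + 2^(-10)
= 0.5 + 0.5 + 0.25 + 0.0625 + 0.0078125 + 0.0078125 + 0.00390625 + 0.001953125 + 0.001953125 + 0.0009765625
= 1.3369
Since 1.3369 > 1, prefix-free code does not exist


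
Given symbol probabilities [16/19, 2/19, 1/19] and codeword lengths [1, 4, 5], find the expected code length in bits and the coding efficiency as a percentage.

Average length L = Σ p_i × l_i = 1.5263 bits
Entropy H = 0.7742 bits
Efficiency η = H/L × 100% = 50.73%


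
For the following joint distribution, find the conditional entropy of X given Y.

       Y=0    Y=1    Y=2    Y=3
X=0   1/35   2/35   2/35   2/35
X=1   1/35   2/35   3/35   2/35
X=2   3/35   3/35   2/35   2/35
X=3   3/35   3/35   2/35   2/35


H(X|Y) = Σ_y p(y) H(X|Y=y)
  p(Y=0) = 8/35, H(X|Y=0) = 1.8113
  p(Y=1) = 2/7, H(X|Y=1) = 1.9710
  p(Y=2) = 9/35, H(X|Y=2) = 1.9749
  p(Y=3) = 8/35, H(X|Y=3) = 2.0000
H(X|Y) = 0.2286×1.8113 + 0.2857×1.9710 + 0.2571×1.9749 + 0.2286×2.0000 = 1.9421 bits


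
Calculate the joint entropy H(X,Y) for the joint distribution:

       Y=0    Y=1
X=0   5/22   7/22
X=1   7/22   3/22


H(X,Y) = -Σ p(x,y) log₂ p(x,y)
  p(0,0)=5/22: -0.2273 × log₂(0.2273) = 0.4858
  p(0,1)=7/22: -0.3182 × log₂(0.3182) = 0.5257
  p(1,0)=7/22: -0.3182 × log₂(0.3182) = 0.5257
  p(1,1)=3/22: -0.1364 × log₂(0.1364) = 0.3920
H(X,Y) = 1.9291 bits


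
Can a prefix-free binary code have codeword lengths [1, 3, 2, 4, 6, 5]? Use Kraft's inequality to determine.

Kraft inequality: Σ 2^(-l_i) ≤ 1 for prefix-free code
Calculating: 2^(-1) + 2^(-3) + 2^(-2) + 2^(-4) + 2^(-6) + 2^(-5)
= 0.5 + 0.125 + 0.25 + 0.0625 + 0.015625 + 0.03125
= 0.9844
Since 0.9844 ≤ 1, prefix-free code exists


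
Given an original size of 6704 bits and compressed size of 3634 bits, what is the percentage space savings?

Space savings = (1 - Compressed/Original) × 100%
= (1 - 3634/6704) × 100%
= 45.79%


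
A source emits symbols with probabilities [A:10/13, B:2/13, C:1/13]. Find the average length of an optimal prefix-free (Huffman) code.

Huffman tree construction:
Combine smallest probabilities repeatedly
Resulting codes:
  A: 1 (length 1)
  B: 01 (length 2)
  C: 00 (length 2)
Average length = Σ p(s) × length(s) = 1.2308 bits


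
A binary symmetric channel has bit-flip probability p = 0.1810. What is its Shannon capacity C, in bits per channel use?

For BSC with error probability p:
C = 1 - H(p) where H(p) is binary entropy
H(0.1810) = -0.1810 × log₂(0.1810) - 0.8190 × log₂(0.8190)
H(p) = 0.6823
C = 1 - 0.6823 = 0.3177 bits/use


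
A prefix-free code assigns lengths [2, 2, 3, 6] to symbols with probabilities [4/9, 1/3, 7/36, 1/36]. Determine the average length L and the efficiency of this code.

Average length L = Σ p_i × l_i = 2.3056 bits
Entropy H = 1.6513 bits
Efficiency η = H/L × 100% = 71.62%


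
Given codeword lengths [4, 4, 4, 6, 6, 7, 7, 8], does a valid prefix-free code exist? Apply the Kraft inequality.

Kraft inequality: Σ 2^(-l_i) ≤ 1 for prefix-free code
Calculating: 2^(-4) + 2^(-4) + 2^(-4) + 2^(-6) + 2^(-6) + 2^(-7) + 2^(-7) + 2^(-8)
= 0.0625 + 0.0625 + 0.0625 + 0.015625 + 0.015625 + 0.0078125 + 0.0078125 + 0.00390625
= 0.2383
Since 0.2383 ≤ 1, prefix-free code exists


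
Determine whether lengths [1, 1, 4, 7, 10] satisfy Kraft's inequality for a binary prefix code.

Kraft inequality: Σ 2^(-l_i) ≤ 1 for prefix-free code
Calculating: 2^(-1) + 2^(-1) + 2^(-4) + 2^(-7) + 2^(-10)
= 0.5 + 0.5 + 0.0625 + 0.0078125 + 0.0009765625
= 1.0713
Since 1.0713 > 1, prefix-free code does not exist


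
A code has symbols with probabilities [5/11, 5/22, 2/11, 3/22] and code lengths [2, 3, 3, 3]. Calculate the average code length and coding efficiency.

Average length L = Σ p_i × l_i = 2.5455 bits
Entropy H = 1.8420 bits
Efficiency η = H/L × 100% = 72.36%


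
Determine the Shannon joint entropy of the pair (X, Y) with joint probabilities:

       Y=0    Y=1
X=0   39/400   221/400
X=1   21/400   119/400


H(X,Y) = -Σ p(x,y) log₂ p(x,y)
  p(0,0)=39/400: -0.0975 × log₂(0.0975) = 0.3274
  p(0,1)=221/400: -0.5525 × log₂(0.5525) = 0.4729
  p(1,0)=21/400: -0.0525 × log₂(0.0525) = 0.2232
  p(1,1)=119/400: -0.2975 × log₂(0.2975) = 0.5203
H(X,Y) = 1.5439 bits


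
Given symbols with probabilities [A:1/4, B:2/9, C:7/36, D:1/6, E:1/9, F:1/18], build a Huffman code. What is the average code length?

Huffman tree construction:
Combine smallest probabilities repeatedly
Resulting codes:
  A: 10 (length 2)
  B: 01 (length 2)
  C: 00 (length 2)
  D: 110 (length 3)
  E: 1111 (length 4)
  F: 1110 (length 4)
Average length = Σ p(s) × length(s) = 2.5000 bits


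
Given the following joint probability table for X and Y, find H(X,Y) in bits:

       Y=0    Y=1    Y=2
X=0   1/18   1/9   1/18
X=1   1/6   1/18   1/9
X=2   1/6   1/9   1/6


H(X,Y) = -Σ p(x,y) log₂ p(x,y)
  p(0,0)=1/18: -0.0556 × log₂(0.0556) = 0.2317
  p(0,1)=1/9: -0.1111 × log₂(0.1111) = 0.3522
  p(0,2)=1/18: -0.0556 × log₂(0.0556) = 0.2317
  p(1,0)=1/6: -0.1667 × log₂(0.1667) = 0.4308
  p(1,1)=1/18: -0.0556 × log₂(0.0556) = 0.2317
  p(1,2)=1/9: -0.1111 × log₂(0.1111) = 0.3522
  p(2,0)=1/6: -0.1667 × log₂(0.1667) = 0.4308
  p(2,1)=1/9: -0.1111 × log₂(0.1111) = 0.3522
  p(2,2)=1/6: -0.1667 × log₂(0.1667) = 0.4308
H(X,Y) = 3.0441 bits


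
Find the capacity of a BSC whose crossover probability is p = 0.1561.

For BSC with error probability p:
C = 1 - H(p) where H(p) is binary entropy
H(0.1561) = -0.1561 × log₂(0.1561) - 0.8439 × log₂(0.8439)
H(p) = 0.6249
C = 1 - 0.6249 = 0.3751 bits/use


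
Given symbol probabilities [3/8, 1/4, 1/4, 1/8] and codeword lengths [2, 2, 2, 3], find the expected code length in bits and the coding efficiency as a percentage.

Average length L = Σ p_i × l_i = 2.1250 bits
Entropy H = 1.9056 bits
Efficiency η = H/L × 100% = 89.68%


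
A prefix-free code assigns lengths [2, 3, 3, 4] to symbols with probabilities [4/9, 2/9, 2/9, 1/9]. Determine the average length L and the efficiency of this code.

Average length L = Σ p_i × l_i = 2.6667 bits
Entropy H = 1.8366 bits
Efficiency η = H/L × 100% = 68.87%


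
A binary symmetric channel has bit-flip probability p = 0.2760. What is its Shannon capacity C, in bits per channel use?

For BSC with error probability p:
C = 1 - H(p) where H(p) is binary entropy
H(0.2760) = -0.2760 × log₂(0.2760) - 0.7240 × log₂(0.7240)
H(p) = 0.8499
C = 1 - 0.8499 = 0.1501 bits/use


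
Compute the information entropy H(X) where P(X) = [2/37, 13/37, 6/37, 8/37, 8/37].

H(X) = -Σ p(x) log₂ p(x)
  -2/37 × log₂(2/37) = 0.2275
  -13/37 × log₂(13/37) = 0.5302
  -6/37 × log₂(6/37) = 0.4256
  -8/37 × log₂(8/37) = 0.4777
  -8/37 × log₂(8/37) = 0.4777
H(X) = 2.1388 bits


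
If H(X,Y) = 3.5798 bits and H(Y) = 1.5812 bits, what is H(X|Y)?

Chain rule: H(X,Y) = H(X|Y) + H(Y)
H(X|Y) = H(X,Y) - H(Y) = 3.5798 - 1.5812 = 1.9986 bits


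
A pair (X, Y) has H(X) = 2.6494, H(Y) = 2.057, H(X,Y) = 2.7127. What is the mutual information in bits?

I(X;Y) = H(X) + H(Y) - H(X,Y)
I(X;Y) = 2.6494 + 2.057 - 2.7127 = 1.9937 bits


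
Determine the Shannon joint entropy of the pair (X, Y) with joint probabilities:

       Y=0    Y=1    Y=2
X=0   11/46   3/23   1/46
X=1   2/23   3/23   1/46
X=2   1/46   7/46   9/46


H(X,Y) = -Σ p(x,y) log₂ p(x,y)
  p(0,0)=11/46: -0.2391 × log₂(0.2391) = 0.4936
  p(0,1)=3/23: -0.1304 × log₂(0.1304) = 0.3833
  p(0,2)=1/46: -0.0217 × log₂(0.0217) = 0.1201
  p(1,0)=2/23: -0.0870 × log₂(0.0870) = 0.3064
  p(1,1)=3/23: -0.1304 × log₂(0.1304) = 0.3833
  p(1,2)=1/46: -0.0217 × log₂(0.0217) = 0.1201
  p(2,0)=1/46: -0.0217 × log₂(0.0217) = 0.1201
  p(2,1)=7/46: -0.1522 × log₂(0.1522) = 0.4133
  p(2,2)=9/46: -0.1957 × log₂(0.1957) = 0.4605
H(X,Y) = 2.8006 bits


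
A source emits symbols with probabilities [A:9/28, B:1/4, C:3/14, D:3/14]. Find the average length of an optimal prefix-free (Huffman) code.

Huffman tree construction:
Combine smallest probabilities repeatedly
Resulting codes:
  A: 11 (length 2)
  B: 10 (length 2)
  C: 00 (length 2)
  D: 01 (length 2)
Average length = Σ p(s) × length(s) = 2.0000 bits


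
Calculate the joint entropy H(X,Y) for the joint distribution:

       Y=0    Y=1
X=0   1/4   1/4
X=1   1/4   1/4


H(X,Y) = -Σ p(x,y) log₂ p(x,y)
  p(0,0)=1/4: -0.2500 × log₂(0.2500) = 0.5000
  p(0,1)=1/4: -0.2500 × log₂(0.2500) = 0.5000
  p(1,0)=1/4: -0.2500 × log₂(0.2500) = 0.5000
  p(1,1)=1/4: -0.2500 × log₂(0.2500) = 0.5000
H(X,Y) = 2.0000 bits


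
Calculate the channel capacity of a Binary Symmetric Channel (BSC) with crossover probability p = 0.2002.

For BSC with error probability p:
C = 1 - H(p) where H(p) is binary entropy
H(0.2002) = -0.2002 × log₂(0.2002) - 0.7998 × log₂(0.7998)
H(p) = 0.7223
C = 1 - 0.7223 = 0.2777 bits/use


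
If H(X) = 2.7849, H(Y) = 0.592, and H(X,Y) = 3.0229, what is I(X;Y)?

I(X;Y) = H(X) + H(Y) - H(X,Y)
I(X;Y) = 2.7849 + 0.592 - 3.0229 = 0.354 bits


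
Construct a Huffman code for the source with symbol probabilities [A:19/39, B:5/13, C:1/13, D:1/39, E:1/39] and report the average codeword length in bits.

Huffman tree construction:
Combine smallest probabilities repeatedly
Resulting codes:
  A: 0 (length 1)
  B: 11 (length 2)
  C: 101 (length 3)
  D: 1000 (length 4)
  E: 1001 (length 4)
Average length = Σ p(s) × length(s) = 1.6923 bits


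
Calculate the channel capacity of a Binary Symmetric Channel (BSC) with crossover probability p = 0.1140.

For BSC with error probability p:
C = 1 - H(p) where H(p) is binary entropy
H(0.1140) = -0.1140 × log₂(0.1140) - 0.8860 × log₂(0.8860)
H(p) = 0.5119
C = 1 - 0.5119 = 0.4881 bits/use


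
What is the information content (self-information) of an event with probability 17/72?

Information content I(x) = -log₂(p(x))
I = -log₂(17/72) = -log₂(0.2361)
I = 2.0825 bits


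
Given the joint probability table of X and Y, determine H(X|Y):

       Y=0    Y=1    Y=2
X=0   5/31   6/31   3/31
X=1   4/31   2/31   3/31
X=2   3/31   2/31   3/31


H(X|Y) = Σ_y p(y) H(X|Y=y)
  p(Y=0) = 12/31, H(X|Y=0) = 1.5546
  p(Y=1) = 10/31, H(X|Y=1) = 1.3710
  p(Y=2) = 9/31, H(X|Y=2) = 1.5850
H(X|Y) = 0.3871×1.5546 + 0.3226×1.3710 + 0.2903×1.5850 = 1.5042 bits


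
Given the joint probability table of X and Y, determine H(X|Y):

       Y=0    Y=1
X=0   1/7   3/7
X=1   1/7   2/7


H(X|Y) = Σ_y p(y) H(X|Y=y)
  p(Y=0) = 2/7, H(X|Y=0) = 1.0000
  p(Y=1) = 5/7, H(X|Y=1) = 0.9710
H(X|Y) = 0.2857×1.0000 + 0.7143×0.9710 = 0.9793 bits


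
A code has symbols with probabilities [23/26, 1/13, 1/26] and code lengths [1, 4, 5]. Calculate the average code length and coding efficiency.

Average length L = Σ p_i × l_i = 1.3846 bits
Entropy H = 0.6219 bits
Efficiency η = H/L × 100% = 44.92%


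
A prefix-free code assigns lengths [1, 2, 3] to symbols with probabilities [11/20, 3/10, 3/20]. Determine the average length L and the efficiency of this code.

Average length L = Σ p_i × l_i = 1.6000 bits
Entropy H = 1.4060 bits
Efficiency η = H/L × 100% = 87.88%


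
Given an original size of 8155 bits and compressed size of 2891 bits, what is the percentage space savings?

Space savings = (1 - Compressed/Original) × 100%
= (1 - 2891/8155) × 100%
= 64.55%


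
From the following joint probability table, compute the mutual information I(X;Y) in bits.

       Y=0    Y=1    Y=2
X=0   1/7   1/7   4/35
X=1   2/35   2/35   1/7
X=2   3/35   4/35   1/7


H(X) = 1.5621, H(Y) = 1.5700, H(X,Y) = 3.0952
I(X;Y) = H(X) + H(Y) - H(X,Y) = 0.0369 bits


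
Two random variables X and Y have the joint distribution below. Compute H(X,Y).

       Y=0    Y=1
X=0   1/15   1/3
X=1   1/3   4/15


H(X,Y) = -Σ p(x,y) log₂ p(x,y)
  p(0,0)=1/15: -0.0667 × log₂(0.0667) = 0.2605
  p(0,1)=1/3: -0.3333 × log₂(0.3333) = 0.5283
  p(1,0)=1/3: -0.3333 × log₂(0.3333) = 0.5283
  p(1,1)=4/15: -0.2667 × log₂(0.2667) = 0.5085
H(X,Y) = 1.8256 bits


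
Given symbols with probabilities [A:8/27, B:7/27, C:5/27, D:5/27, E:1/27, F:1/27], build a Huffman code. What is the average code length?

Huffman tree construction:
Combine smallest probabilities repeatedly
Resulting codes:
  A: 11 (length 2)
  B: 01 (length 2)
  C: 101 (length 3)
  D: 00 (length 2)
  E: 1000 (length 4)
  F: 1001 (length 4)
Average length = Σ p(s) × length(s) = 2.3333 bits


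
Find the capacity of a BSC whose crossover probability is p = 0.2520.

For BSC with error probability p:
C = 1 - H(p) where H(p) is binary entropy
H(0.2520) = -0.2520 × log₂(0.2520) - 0.7480 × log₂(0.7480)
H(p) = 0.8144
C = 1 - 0.8144 = 0.1856 bits/use


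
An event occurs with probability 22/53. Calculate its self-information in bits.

Information content I(x) = -log₂(p(x))
I = -log₂(22/53) = -log₂(0.4151)
I = 1.2685 bits


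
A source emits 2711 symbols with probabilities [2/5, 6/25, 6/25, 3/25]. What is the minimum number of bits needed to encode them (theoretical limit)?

Entropy H = 1.8841 bits/symbol
Minimum bits = H × n = 1.8841 × 2711
= 5107.82 bits


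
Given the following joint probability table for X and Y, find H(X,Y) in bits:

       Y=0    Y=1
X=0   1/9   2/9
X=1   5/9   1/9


H(X,Y) = -Σ p(x,y) log₂ p(x,y)
  p(0,0)=1/9: -0.1111 × log₂(0.1111) = 0.3522
  p(0,1)=2/9: -0.2222 × log₂(0.2222) = 0.4822
  p(1,0)=5/9: -0.5556 × log₂(0.5556) = 0.4711
  p(1,1)=1/9: -0.1111 × log₂(0.1111) = 0.3522
H(X,Y) = 1.6577 bits


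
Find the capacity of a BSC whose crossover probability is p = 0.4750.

For BSC with error probability p:
C = 1 - H(p) where H(p) is binary entropy
H(0.4750) = -0.4750 × log₂(0.4750) - 0.5250 × log₂(0.5250)
H(p) = 0.9982
C = 1 - 0.9982 = 0.0018 bits/use


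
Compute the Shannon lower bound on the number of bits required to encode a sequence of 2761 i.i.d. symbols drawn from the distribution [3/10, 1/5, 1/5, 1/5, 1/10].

Entropy H = 2.2464 bits/symbol
Minimum bits = H × n = 2.2464 × 2761
= 6202.42 bits


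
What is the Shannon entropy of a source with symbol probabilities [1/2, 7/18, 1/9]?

H(X) = -Σ p(x) log₂ p(x)
  -1/2 × log₂(1/2) = 0.5000
  -7/18 × log₂(7/18) = 0.5299
  -1/9 × log₂(1/9) = 0.3522
H(X) = 1.3821 bits


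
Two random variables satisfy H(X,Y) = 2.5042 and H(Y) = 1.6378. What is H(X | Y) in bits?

Chain rule: H(X,Y) = H(X|Y) + H(Y)
H(X|Y) = H(X,Y) - H(Y) = 2.5042 - 1.6378 = 0.8664 bits


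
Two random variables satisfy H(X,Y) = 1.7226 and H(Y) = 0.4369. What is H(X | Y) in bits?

Chain rule: H(X,Y) = H(X|Y) + H(Y)
H(X|Y) = H(X,Y) - H(Y) = 1.7226 - 0.4369 = 1.2857 bits


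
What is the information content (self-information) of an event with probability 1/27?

Information content I(x) = -log₂(p(x))
I = -log₂(1/27) = -log₂(0.0370)
I = 4.7549 bits


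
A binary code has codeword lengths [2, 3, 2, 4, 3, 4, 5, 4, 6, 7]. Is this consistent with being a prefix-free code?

Kraft inequality: Σ 2^(-l_i) ≤ 1 for prefix-free code
Calculating: 2^(-2) + 2^(-3) + 2^(-2) + 2^(-4) + 2^(-3) + 2^(-4) + 2^(-5) + 2^(-4) + 2^(-6) + 2^(-7)
= 0.25 + 0.125 + 0.25 + 0.0625 + 0.125 + 0.0625 + 0.03125 + 0.0625 + 0.015625 + 0.0078125
= 0.9922
Since 0.9922 ≤ 1, prefix-free code exists


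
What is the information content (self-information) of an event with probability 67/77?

Information content I(x) = -log₂(p(x))
I = -log₂(67/77) = -log₂(0.8701)
I = 0.2007 bits


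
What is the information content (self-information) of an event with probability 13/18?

Information content I(x) = -log₂(p(x))
I = -log₂(13/18) = -log₂(0.7222)
I = 0.4695 bits


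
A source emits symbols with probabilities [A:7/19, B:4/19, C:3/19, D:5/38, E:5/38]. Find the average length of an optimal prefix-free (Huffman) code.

Huffman tree construction:
Combine smallest probabilities repeatedly
Resulting codes:
  A: 11 (length 2)
  B: 01 (length 2)
  C: 00 (length 2)
  D: 100 (length 3)
  E: 101 (length 3)
Average length = Σ p(s) × length(s) = 2.2632 bits


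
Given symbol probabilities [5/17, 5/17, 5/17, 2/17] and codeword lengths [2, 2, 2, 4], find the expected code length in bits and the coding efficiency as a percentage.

Average length L = Σ p_i × l_i = 2.2353 bits
Entropy H = 1.9211 bits
Efficiency η = H/L × 100% = 85.94%
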